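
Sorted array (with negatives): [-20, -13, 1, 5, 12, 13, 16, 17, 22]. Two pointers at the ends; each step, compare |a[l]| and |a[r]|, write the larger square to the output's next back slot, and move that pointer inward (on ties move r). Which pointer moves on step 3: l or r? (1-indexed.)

r

[1,9] |-20|<=|22| out[9]=484 → r--
[1,8] |-20|>|17| out[8]=400 → l++
[2,8] |-13|<=|17| out[7]=289 → r--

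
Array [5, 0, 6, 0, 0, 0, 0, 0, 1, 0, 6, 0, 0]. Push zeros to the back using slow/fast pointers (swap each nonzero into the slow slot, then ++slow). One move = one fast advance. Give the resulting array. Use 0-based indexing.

[5, 6, 1, 6, 0, 0, 0, 0, 0, 0, 0, 0, 0]

(s=0,f=0) a[fast]=5≠0 swap→a[0]=5 → slow++,fast++
(s=1,f=1) a[fast]=0 → fast++
(s=1,f=2) a[fast]=6≠0 swap→a[1]=6 → slow++,fast++
(s=2,f=3) a[fast]=0 → fast++
(s=2,f=4) a[fast]=0 → fast++
(s=2,f=5) a[fast]=0 → fast++
(s=2,f=6) a[fast]=0 → fast++
(s=2,f=7) a[fast]=0 → fast++
(s=2,f=8) a[fast]=1≠0 swap→a[2]=1 → slow++,fast++
(s=3,f=9) a[fast]=0 → fast++
(s=3,f=10) a[fast]=6≠0 swap→a[3]=6 → slow++,fast++
(s=4,f=11) a[fast]=0 → fast++
(s=4,f=12) a[fast]=0 → fast++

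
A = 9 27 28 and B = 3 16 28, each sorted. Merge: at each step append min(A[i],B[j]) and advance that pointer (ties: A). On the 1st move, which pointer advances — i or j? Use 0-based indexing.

[i=0,j=0] A[i]=9>B[j]=3 take 3 → j++

j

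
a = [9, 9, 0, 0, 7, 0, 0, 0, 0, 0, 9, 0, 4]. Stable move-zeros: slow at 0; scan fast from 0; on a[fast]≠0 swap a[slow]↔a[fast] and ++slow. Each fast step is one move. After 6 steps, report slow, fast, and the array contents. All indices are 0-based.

slow=3, fast=6, a=[9, 9, 7, 0, 0, 0, 0, 0, 0, 0, 9, 0, 4]

(s=0,f=0) a[fast]=9≠0 swap→a[0]=9 → slow++,fast++
(s=1,f=1) a[fast]=9≠0 swap→a[1]=9 → slow++,fast++
(s=2,f=2) a[fast]=0 → fast++
(s=2,f=3) a[fast]=0 → fast++
(s=2,f=4) a[fast]=7≠0 swap→a[2]=7 → slow++,fast++
(s=3,f=5) a[fast]=0 → fast++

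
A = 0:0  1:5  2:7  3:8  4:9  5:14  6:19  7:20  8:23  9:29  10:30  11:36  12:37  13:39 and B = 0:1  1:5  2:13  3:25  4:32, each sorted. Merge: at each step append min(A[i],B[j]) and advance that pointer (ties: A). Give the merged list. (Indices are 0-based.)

[0, 1, 5, 5, 7, 8, 9, 13, 14, 19, 20, 23, 25, 29, 30, 32, 36, 37, 39]

[i=0,j=0] A[i]=0<=B[j]=1 take 0 → i++
[i=1,j=0] A[i]=5>B[j]=1 take 1 → j++
[i=1,j=1] A[i]=5<=B[j]=5 take 5 → i++
[i=2,j=1] A[i]=7>B[j]=5 take 5 → j++
[i=2,j=2] A[i]=7<=B[j]=13 take 7 → i++
[i=3,j=2] A[i]=8<=B[j]=13 take 8 → i++
[i=4,j=2] A[i]=9<=B[j]=13 take 9 → i++
[i=5,j=2] A[i]=14>B[j]=13 take 13 → j++
[i=5,j=3] A[i]=14<=B[j]=25 take 14 → i++
[i=6,j=3] A[i]=19<=B[j]=25 take 19 → i++
[i=7,j=3] A[i]=20<=B[j]=25 take 20 → i++
[i=8,j=3] A[i]=23<=B[j]=25 take 23 → i++
[i=9,j=3] A[i]=29>B[j]=25 take 25 → j++
[i=9,j=4] A[i]=29<=B[j]=32 take 29 → i++
[i=10,j=4] A[i]=30<=B[j]=32 take 30 → i++
[i=11,j=4] A[i]=36>B[j]=32 take 32 → j++
[i=11,j=5] B done, take A[i]=36 → i++
[i=12,j=5] B done, take A[i]=37 → i++
[i=13,j=5] B done, take A[i]=39 → i++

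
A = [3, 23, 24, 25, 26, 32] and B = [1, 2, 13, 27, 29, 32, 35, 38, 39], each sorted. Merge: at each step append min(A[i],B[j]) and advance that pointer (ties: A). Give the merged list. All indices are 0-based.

i=0 j=0: A[i]=3>B[j]=1 take 1, j++
i=0 j=1: A[i]=3>B[j]=2 take 2, j++
i=0 j=2: A[i]=3<=B[j]=13 take 3, i++
i=1 j=2: A[i]=23>B[j]=13 take 13, j++
i=1 j=3: A[i]=23<=B[j]=27 take 23, i++
i=2 j=3: A[i]=24<=B[j]=27 take 24, i++
i=3 j=3: A[i]=25<=B[j]=27 take 25, i++
i=4 j=3: A[i]=26<=B[j]=27 take 26, i++
i=5 j=3: A[i]=32>B[j]=27 take 27, j++
i=5 j=4: A[i]=32>B[j]=29 take 29, j++
i=5 j=5: A[i]=32<=B[j]=32 take 32, i++
i=6 j=5: A done, take B[j]=32, j++
i=6 j=6: A done, take B[j]=35, j++
i=6 j=7: A done, take B[j]=38, j++
i=6 j=8: A done, take B[j]=39, j++

[1, 2, 3, 13, 23, 24, 25, 26, 27, 29, 32, 32, 35, 38, 39]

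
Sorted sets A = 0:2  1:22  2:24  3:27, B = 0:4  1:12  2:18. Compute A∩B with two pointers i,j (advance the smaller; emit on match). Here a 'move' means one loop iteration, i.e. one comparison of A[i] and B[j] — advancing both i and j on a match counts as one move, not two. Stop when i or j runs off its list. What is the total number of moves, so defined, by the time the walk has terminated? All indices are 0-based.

[i=0,j=0] 2<4 → i++
[i=1,j=0] 22>4 → j++
[i=1,j=1] 22>12 → j++
[i=1,j=2] 22>18 → j++

4 moves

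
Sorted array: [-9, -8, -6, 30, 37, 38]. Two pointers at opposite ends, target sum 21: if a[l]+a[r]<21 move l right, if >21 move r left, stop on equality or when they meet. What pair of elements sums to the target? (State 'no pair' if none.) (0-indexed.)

l=0 r=5: -9+38=29 >21, r--
l=0 r=4: -9+37=28 >21, r--
l=0 r=3: -9+30=21, found

(-9, 30)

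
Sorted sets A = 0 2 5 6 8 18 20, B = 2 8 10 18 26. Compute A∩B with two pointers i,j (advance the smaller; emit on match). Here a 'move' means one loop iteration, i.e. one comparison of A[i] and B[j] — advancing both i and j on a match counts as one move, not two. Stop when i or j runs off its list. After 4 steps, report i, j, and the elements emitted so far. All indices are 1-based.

i=1 j=1: 0<2, i++
i=2 j=1: 2==2 emit, i++,j++
i=3 j=2: 5<8, i++
i=4 j=2: 6<8, i++

i=5, j=2, emitted=[2]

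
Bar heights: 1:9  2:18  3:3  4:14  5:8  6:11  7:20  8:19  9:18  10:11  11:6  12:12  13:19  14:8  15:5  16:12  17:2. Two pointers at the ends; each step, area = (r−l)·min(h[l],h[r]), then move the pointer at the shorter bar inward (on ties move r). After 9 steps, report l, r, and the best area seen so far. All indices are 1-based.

l=6, r=13, best area=198

l=1 r=17: min(9,2)*16=32 best=32 *, r--
l=1 r=16: min(9,12)*15=135 best=135 *, l++
l=2 r=16: min(18,12)*14=168 best=168 *, r--
l=2 r=15: min(18,5)*13=65 best=168, r--
l=2 r=14: min(18,8)*12=96 best=168, r--
l=2 r=13: min(18,19)*11=198 best=198 *, l++
l=3 r=13: min(3,19)*10=30 best=198, l++
l=4 r=13: min(14,19)*9=126 best=198, l++
l=5 r=13: min(8,19)*8=64 best=198, l++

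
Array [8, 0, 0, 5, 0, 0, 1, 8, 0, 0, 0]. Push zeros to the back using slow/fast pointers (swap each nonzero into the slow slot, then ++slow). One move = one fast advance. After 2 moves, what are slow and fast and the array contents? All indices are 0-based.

slow=1, fast=2, a=[8, 0, 0, 5, 0, 0, 1, 8, 0, 0, 0]

(s=0,f=0) a[fast]=8≠0 swap→a[0]=8 → slow++,fast++
(s=1,f=1) a[fast]=0 → fast++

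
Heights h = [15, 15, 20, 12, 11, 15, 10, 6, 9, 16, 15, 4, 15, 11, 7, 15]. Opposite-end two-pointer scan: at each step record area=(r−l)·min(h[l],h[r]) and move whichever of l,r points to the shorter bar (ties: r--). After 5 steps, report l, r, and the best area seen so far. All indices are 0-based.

[0,15] min(15,15)*15=225 best=225 * → r--
[0,14] min(15,7)*14=98 best=225 → r--
[0,13] min(15,11)*13=143 best=225 → r--
[0,12] min(15,15)*12=180 best=225 → r--
[0,11] min(15,4)*11=44 best=225 → r--

l=0, r=10, best area=225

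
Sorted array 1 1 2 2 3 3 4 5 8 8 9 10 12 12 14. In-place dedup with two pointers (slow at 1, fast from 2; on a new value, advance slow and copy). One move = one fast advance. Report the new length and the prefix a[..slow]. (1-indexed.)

slow=1 fast=2: a[fast]=1=a[slow] dup, fast++
slow=1 fast=3: a[fast]=2≠a[slow]=1 write a[2]=2, slow++,fast++
slow=2 fast=4: a[fast]=2=a[slow] dup, fast++
slow=2 fast=5: a[fast]=3≠a[slow]=2 write a[3]=3, slow++,fast++
slow=3 fast=6: a[fast]=3=a[slow] dup, fast++
slow=3 fast=7: a[fast]=4≠a[slow]=3 write a[4]=4, slow++,fast++
slow=4 fast=8: a[fast]=5≠a[slow]=4 write a[5]=5, slow++,fast++
slow=5 fast=9: a[fast]=8≠a[slow]=5 write a[6]=8, slow++,fast++
slow=6 fast=10: a[fast]=8=a[slow] dup, fast++
slow=6 fast=11: a[fast]=9≠a[slow]=8 write a[7]=9, slow++,fast++
slow=7 fast=12: a[fast]=10≠a[slow]=9 write a[8]=10, slow++,fast++
slow=8 fast=13: a[fast]=12≠a[slow]=10 write a[9]=12, slow++,fast++
slow=9 fast=14: a[fast]=12=a[slow] dup, fast++
slow=9 fast=15: a[fast]=14≠a[slow]=12 write a[10]=14, slow++,fast++

length 10; prefix = [1, 2, 3, 4, 5, 8, 9, 10, 12, 14]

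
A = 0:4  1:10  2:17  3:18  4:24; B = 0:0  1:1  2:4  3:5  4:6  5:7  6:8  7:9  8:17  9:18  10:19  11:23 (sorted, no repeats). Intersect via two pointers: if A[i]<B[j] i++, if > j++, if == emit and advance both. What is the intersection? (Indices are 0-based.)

[i=0,j=0] 4>0 → j++
[i=0,j=1] 4>1 → j++
[i=0,j=2] 4==4 emit → i++,j++
[i=1,j=3] 10>5 → j++
[i=1,j=4] 10>6 → j++
[i=1,j=5] 10>7 → j++
[i=1,j=6] 10>8 → j++
[i=1,j=7] 10>9 → j++
[i=1,j=8] 10<17 → i++
[i=2,j=8] 17==17 emit → i++,j++
[i=3,j=9] 18==18 emit → i++,j++
[i=4,j=10] 24>19 → j++
[i=4,j=11] 24>23 → j++

intersection = [4, 17, 18]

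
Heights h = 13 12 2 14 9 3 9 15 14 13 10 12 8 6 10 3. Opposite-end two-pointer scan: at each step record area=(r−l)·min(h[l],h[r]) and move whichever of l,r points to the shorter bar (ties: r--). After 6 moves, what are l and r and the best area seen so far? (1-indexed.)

l=1, r=10, best area=140

l=1 r=16: min(13,3)*15=45 best=45 *, r--
l=1 r=15: min(13,10)*14=140 best=140 *, r--
l=1 r=14: min(13,6)*13=78 best=140, r--
l=1 r=13: min(13,8)*12=96 best=140, r--
l=1 r=12: min(13,12)*11=132 best=140, r--
l=1 r=11: min(13,10)*10=100 best=140, r--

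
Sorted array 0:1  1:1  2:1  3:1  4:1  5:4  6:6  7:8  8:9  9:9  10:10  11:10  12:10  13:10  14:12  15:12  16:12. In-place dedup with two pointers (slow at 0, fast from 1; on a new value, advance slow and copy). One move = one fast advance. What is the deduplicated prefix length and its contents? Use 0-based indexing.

slow=0 fast=1: a[fast]=1=a[slow] dup, fast++
slow=0 fast=2: a[fast]=1=a[slow] dup, fast++
slow=0 fast=3: a[fast]=1=a[slow] dup, fast++
slow=0 fast=4: a[fast]=1=a[slow] dup, fast++
slow=0 fast=5: a[fast]=4≠a[slow]=1 write a[1]=4, slow++,fast++
slow=1 fast=6: a[fast]=6≠a[slow]=4 write a[2]=6, slow++,fast++
slow=2 fast=7: a[fast]=8≠a[slow]=6 write a[3]=8, slow++,fast++
slow=3 fast=8: a[fast]=9≠a[slow]=8 write a[4]=9, slow++,fast++
slow=4 fast=9: a[fast]=9=a[slow] dup, fast++
slow=4 fast=10: a[fast]=10≠a[slow]=9 write a[5]=10, slow++,fast++
slow=5 fast=11: a[fast]=10=a[slow] dup, fast++
slow=5 fast=12: a[fast]=10=a[slow] dup, fast++
slow=5 fast=13: a[fast]=10=a[slow] dup, fast++
slow=5 fast=14: a[fast]=12≠a[slow]=10 write a[6]=12, slow++,fast++
slow=6 fast=15: a[fast]=12=a[slow] dup, fast++
slow=6 fast=16: a[fast]=12=a[slow] dup, fast++

length 7; prefix = [1, 4, 6, 8, 9, 10, 12]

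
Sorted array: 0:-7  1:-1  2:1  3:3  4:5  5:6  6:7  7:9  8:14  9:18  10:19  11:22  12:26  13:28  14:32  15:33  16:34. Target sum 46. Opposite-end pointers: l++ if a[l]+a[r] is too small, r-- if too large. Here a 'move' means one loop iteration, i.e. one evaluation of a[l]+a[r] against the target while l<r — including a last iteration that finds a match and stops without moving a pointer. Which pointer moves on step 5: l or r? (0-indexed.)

l

[0,16] -7+34=27 <46 → l++
[1,16] -1+34=33 <46 → l++
[2,16] 1+34=35 <46 → l++
[3,16] 3+34=37 <46 → l++
[4,16] 5+34=39 <46 → l++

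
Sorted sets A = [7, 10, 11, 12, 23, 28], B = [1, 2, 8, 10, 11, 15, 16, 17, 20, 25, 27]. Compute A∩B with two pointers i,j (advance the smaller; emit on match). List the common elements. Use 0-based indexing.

i=0 j=0: 7>1, j++
i=0 j=1: 7>2, j++
i=0 j=2: 7<8, i++
i=1 j=2: 10>8, j++
i=1 j=3: 10==10 emit, i++,j++
i=2 j=4: 11==11 emit, i++,j++
i=3 j=5: 12<15, i++
i=4 j=5: 23>15, j++
i=4 j=6: 23>16, j++
i=4 j=7: 23>17, j++
i=4 j=8: 23>20, j++
i=4 j=9: 23<25, i++
i=5 j=9: 28>25, j++
i=5 j=10: 28>27, j++

intersection = [10, 11]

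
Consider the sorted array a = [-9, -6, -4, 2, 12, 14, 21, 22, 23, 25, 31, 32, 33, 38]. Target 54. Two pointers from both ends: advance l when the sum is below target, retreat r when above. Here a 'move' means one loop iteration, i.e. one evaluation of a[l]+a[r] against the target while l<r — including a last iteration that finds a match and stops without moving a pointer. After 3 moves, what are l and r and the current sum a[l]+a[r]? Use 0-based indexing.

l=3, r=13, sum=40

[0,13] -9+38=29 <54 → l++
[1,13] -6+38=32 <54 → l++
[2,13] -4+38=34 <54 → l++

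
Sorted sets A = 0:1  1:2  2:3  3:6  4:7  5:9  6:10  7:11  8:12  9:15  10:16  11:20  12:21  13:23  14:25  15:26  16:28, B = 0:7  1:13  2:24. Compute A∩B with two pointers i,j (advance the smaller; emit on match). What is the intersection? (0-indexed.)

[i=0,j=0] 1<7 → i++
[i=1,j=0] 2<7 → i++
[i=2,j=0] 3<7 → i++
[i=3,j=0] 6<7 → i++
[i=4,j=0] 7==7 emit → i++,j++
[i=5,j=1] 9<13 → i++
[i=6,j=1] 10<13 → i++
[i=7,j=1] 11<13 → i++
[i=8,j=1] 12<13 → i++
[i=9,j=1] 15>13 → j++
[i=9,j=2] 15<24 → i++
[i=10,j=2] 16<24 → i++
[i=11,j=2] 20<24 → i++
[i=12,j=2] 21<24 → i++
[i=13,j=2] 23<24 → i++
[i=14,j=2] 25>24 → j++

intersection = [7]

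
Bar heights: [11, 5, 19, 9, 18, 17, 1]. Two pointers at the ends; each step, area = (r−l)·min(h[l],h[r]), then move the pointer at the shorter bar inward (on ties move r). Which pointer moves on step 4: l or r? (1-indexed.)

r

[1,7] min(11,1)*6=6 best=6 * → r--
[1,6] min(11,17)*5=55 best=55 * → l++
[2,6] min(5,17)*4=20 best=55 → l++
[3,6] min(19,17)*3=51 best=55 → r--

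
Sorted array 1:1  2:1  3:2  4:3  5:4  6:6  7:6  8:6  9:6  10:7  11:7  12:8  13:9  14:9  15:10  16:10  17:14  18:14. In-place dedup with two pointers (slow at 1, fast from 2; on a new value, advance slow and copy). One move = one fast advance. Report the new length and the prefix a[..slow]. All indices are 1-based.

(s=1,f=2) a[fast]=1=a[slow] dup → fast++
(s=1,f=3) a[fast]=2≠a[slow]=1 write a[2]=2 → slow++,fast++
(s=2,f=4) a[fast]=3≠a[slow]=2 write a[3]=3 → slow++,fast++
(s=3,f=5) a[fast]=4≠a[slow]=3 write a[4]=4 → slow++,fast++
(s=4,f=6) a[fast]=6≠a[slow]=4 write a[5]=6 → slow++,fast++
(s=5,f=7) a[fast]=6=a[slow] dup → fast++
(s=5,f=8) a[fast]=6=a[slow] dup → fast++
(s=5,f=9) a[fast]=6=a[slow] dup → fast++
(s=5,f=10) a[fast]=7≠a[slow]=6 write a[6]=7 → slow++,fast++
(s=6,f=11) a[fast]=7=a[slow] dup → fast++
(s=6,f=12) a[fast]=8≠a[slow]=7 write a[7]=8 → slow++,fast++
(s=7,f=13) a[fast]=9≠a[slow]=8 write a[8]=9 → slow++,fast++
(s=8,f=14) a[fast]=9=a[slow] dup → fast++
(s=8,f=15) a[fast]=10≠a[slow]=9 write a[9]=10 → slow++,fast++
(s=9,f=16) a[fast]=10=a[slow] dup → fast++
(s=9,f=17) a[fast]=14≠a[slow]=10 write a[10]=14 → slow++,fast++
(s=10,f=18) a[fast]=14=a[slow] dup → fast++

length 10; prefix = [1, 2, 3, 4, 6, 7, 8, 9, 10, 14]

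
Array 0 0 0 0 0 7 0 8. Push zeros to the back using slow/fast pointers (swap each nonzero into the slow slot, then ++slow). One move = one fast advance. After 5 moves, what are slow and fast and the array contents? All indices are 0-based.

slow=0, fast=5, a=[0, 0, 0, 0, 0, 7, 0, 8]

(s=0,f=0) a[fast]=0 → fast++
(s=0,f=1) a[fast]=0 → fast++
(s=0,f=2) a[fast]=0 → fast++
(s=0,f=3) a[fast]=0 → fast++
(s=0,f=4) a[fast]=0 → fast++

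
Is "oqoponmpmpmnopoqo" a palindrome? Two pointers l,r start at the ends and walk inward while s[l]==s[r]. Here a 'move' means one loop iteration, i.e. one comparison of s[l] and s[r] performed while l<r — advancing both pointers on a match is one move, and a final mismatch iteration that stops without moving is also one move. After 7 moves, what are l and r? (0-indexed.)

l=7, r=9

[0,16] 'o'=='o' → l++,r--
[1,15] 'q'=='q' → l++,r--
[2,14] 'o'=='o' → l++,r--
[3,13] 'p'=='p' → l++,r--
[4,12] 'o'=='o' → l++,r--
[5,11] 'n'=='n' → l++,r--
[6,10] 'm'=='m' → l++,r--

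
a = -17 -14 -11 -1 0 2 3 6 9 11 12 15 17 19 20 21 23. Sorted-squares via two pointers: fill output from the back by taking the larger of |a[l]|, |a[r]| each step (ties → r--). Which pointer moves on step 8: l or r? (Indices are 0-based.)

[0,16] |-17|<=|23| out[16]=529 → r--
[0,15] |-17|<=|21| out[15]=441 → r--
[0,14] |-17|<=|20| out[14]=400 → r--
[0,13] |-17|<=|19| out[13]=361 → r--
[0,12] |-17|<=|17| out[12]=289 → r--
[0,11] |-17|>|15| out[11]=289 → l++
[1,11] |-14|<=|15| out[10]=225 → r--
[1,10] |-14|>|12| out[9]=196 → l++

l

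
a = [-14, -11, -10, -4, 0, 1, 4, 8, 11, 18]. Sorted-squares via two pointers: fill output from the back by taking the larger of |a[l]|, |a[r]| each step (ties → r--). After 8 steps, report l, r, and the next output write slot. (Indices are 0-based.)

l=0 r=9: |-14|<=|18| out[9]=324, r--
l=0 r=8: |-14|>|11| out[8]=196, l++
l=1 r=8: |-11|<=|11| out[7]=121, r--
l=1 r=7: |-11|>|8| out[6]=121, l++
l=2 r=7: |-10|>|8| out[5]=100, l++
l=3 r=7: |-4|<=|8| out[4]=64, r--
l=3 r=6: |-4|<=|4| out[3]=16, r--
l=3 r=5: |-4|>|1| out[2]=16, l++

l=4, r=5, next write slot=1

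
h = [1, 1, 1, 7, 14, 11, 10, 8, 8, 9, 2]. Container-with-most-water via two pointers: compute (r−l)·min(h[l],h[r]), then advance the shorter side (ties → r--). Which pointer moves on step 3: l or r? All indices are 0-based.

l

[0,10] min(1,2)*10=10 best=10 * → l++
[1,10] min(1,2)*9=9 best=10 → l++
[2,10] min(1,2)*8=8 best=10 → l++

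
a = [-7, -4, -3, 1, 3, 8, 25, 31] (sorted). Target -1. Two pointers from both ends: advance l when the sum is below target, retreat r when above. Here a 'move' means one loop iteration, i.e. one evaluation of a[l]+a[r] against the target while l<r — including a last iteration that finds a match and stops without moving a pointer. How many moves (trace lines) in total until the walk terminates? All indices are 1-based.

5 moves

[1,8] -7+31=24 >-1 → r--
[1,7] -7+25=18 >-1 → r--
[1,6] -7+8=1 >-1 → r--
[1,5] -7+3=-4 <-1 → l++
[2,5] -4+3=-1 → found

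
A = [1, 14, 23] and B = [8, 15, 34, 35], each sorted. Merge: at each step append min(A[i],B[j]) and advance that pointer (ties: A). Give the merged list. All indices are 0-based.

[i=0,j=0] A[i]=1<=B[j]=8 take 1 → i++
[i=1,j=0] A[i]=14>B[j]=8 take 8 → j++
[i=1,j=1] A[i]=14<=B[j]=15 take 14 → i++
[i=2,j=1] A[i]=23>B[j]=15 take 15 → j++
[i=2,j=2] A[i]=23<=B[j]=34 take 23 → i++
[i=3,j=2] A done, take B[j]=34 → j++
[i=3,j=3] A done, take B[j]=35 → j++

[1, 8, 14, 15, 23, 34, 35]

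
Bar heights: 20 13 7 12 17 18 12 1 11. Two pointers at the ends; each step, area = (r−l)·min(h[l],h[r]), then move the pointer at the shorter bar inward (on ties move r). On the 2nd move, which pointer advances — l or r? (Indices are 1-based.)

r

[1,9] min(20,11)*8=88 best=88 * → r--
[1,8] min(20,1)*7=7 best=88 → r--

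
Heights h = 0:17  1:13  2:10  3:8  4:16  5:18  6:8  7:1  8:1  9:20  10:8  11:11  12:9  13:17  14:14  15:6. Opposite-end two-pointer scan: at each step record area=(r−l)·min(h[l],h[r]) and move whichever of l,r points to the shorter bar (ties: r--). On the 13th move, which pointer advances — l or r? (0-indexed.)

l

[0,15] min(17,6)*15=90 best=90 * → r--
[0,14] min(17,14)*14=196 best=196 * → r--
[0,13] min(17,17)*13=221 best=221 * → r--
[0,12] min(17,9)*12=108 best=221 → r--
[0,11] min(17,11)*11=121 best=221 → r--
[0,10] min(17,8)*10=80 best=221 → r--
[0,9] min(17,20)*9=153 best=221 → l++
[1,9] min(13,20)*8=104 best=221 → l++
[2,9] min(10,20)*7=70 best=221 → l++
[3,9] min(8,20)*6=48 best=221 → l++
[4,9] min(16,20)*5=80 best=221 → l++
[5,9] min(18,20)*4=72 best=221 → l++
[6,9] min(8,20)*3=24 best=221 → l++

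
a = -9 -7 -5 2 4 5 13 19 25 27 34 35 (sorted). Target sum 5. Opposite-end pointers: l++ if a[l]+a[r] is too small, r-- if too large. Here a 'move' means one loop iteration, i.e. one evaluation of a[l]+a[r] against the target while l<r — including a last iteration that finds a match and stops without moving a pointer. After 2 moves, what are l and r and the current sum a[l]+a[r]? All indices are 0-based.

l=0 r=11: -9+35=26 >5, r--
l=0 r=10: -9+34=25 >5, r--

l=0, r=9, sum=18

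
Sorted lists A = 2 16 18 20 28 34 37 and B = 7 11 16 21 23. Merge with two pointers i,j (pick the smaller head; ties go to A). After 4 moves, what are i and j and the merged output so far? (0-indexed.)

i=2, j=2, merged so far=[2, 7, 11, 16]

[i=0,j=0] A[i]=2<=B[j]=7 take 2 → i++
[i=1,j=0] A[i]=16>B[j]=7 take 7 → j++
[i=1,j=1] A[i]=16>B[j]=11 take 11 → j++
[i=1,j=2] A[i]=16<=B[j]=16 take 16 → i++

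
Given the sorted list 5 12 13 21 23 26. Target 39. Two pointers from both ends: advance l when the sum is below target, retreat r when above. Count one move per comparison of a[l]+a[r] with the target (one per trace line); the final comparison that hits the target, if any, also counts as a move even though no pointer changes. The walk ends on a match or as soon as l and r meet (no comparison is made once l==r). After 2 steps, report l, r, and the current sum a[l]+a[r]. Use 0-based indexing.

l=2, r=5, sum=39

[0,5] 5+26=31 <39 → l++
[1,5] 12+26=38 <39 → l++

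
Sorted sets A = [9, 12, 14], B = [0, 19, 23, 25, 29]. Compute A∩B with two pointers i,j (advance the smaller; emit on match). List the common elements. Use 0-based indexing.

[i=0,j=0] 9>0 → j++
[i=0,j=1] 9<19 → i++
[i=1,j=1] 12<19 → i++
[i=2,j=1] 14<19 → i++

intersection = []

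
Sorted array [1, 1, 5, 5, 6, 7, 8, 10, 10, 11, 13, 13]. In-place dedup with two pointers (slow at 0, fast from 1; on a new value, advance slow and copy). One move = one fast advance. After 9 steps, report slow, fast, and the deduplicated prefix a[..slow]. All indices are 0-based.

slow=6, fast=10, prefix=[1, 5, 6, 7, 8, 10, 11]

slow=0 fast=1: a[fast]=1=a[slow] dup, fast++
slow=0 fast=2: a[fast]=5≠a[slow]=1 write a[1]=5, slow++,fast++
slow=1 fast=3: a[fast]=5=a[slow] dup, fast++
slow=1 fast=4: a[fast]=6≠a[slow]=5 write a[2]=6, slow++,fast++
slow=2 fast=5: a[fast]=7≠a[slow]=6 write a[3]=7, slow++,fast++
slow=3 fast=6: a[fast]=8≠a[slow]=7 write a[4]=8, slow++,fast++
slow=4 fast=7: a[fast]=10≠a[slow]=8 write a[5]=10, slow++,fast++
slow=5 fast=8: a[fast]=10=a[slow] dup, fast++
slow=5 fast=9: a[fast]=11≠a[slow]=10 write a[6]=11, slow++,fast++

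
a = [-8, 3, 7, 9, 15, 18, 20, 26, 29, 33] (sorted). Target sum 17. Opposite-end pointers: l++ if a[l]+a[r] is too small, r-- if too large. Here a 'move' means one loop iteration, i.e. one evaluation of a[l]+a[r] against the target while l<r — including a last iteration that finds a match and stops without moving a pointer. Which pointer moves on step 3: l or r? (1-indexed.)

r

l=1 r=10: -8+33=25 >17, r--
l=1 r=9: -8+29=21 >17, r--
l=1 r=8: -8+26=18 >17, r--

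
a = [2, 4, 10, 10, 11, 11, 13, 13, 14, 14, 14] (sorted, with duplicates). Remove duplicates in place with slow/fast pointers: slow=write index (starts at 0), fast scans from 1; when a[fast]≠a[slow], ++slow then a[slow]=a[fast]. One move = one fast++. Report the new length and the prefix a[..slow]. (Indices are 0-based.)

length 6; prefix = [2, 4, 10, 11, 13, 14]

(s=0,f=1) a[fast]=4≠a[slow]=2 write a[1]=4 → slow++,fast++
(s=1,f=2) a[fast]=10≠a[slow]=4 write a[2]=10 → slow++,fast++
(s=2,f=3) a[fast]=10=a[slow] dup → fast++
(s=2,f=4) a[fast]=11≠a[slow]=10 write a[3]=11 → slow++,fast++
(s=3,f=5) a[fast]=11=a[slow] dup → fast++
(s=3,f=6) a[fast]=13≠a[slow]=11 write a[4]=13 → slow++,fast++
(s=4,f=7) a[fast]=13=a[slow] dup → fast++
(s=4,f=8) a[fast]=14≠a[slow]=13 write a[5]=14 → slow++,fast++
(s=5,f=9) a[fast]=14=a[slow] dup → fast++
(s=5,f=10) a[fast]=14=a[slow] dup → fast++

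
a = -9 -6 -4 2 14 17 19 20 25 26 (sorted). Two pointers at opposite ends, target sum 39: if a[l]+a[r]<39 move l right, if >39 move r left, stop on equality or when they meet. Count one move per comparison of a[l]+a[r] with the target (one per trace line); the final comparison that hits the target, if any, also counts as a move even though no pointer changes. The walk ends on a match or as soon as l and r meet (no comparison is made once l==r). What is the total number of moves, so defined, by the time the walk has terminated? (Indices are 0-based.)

l=0 r=9: -9+26=17 <39, l++
l=1 r=9: -6+26=20 <39, l++
l=2 r=9: -4+26=22 <39, l++
l=3 r=9: 2+26=28 <39, l++
l=4 r=9: 14+26=40 >39, r--
l=4 r=8: 14+25=39, found

6 moves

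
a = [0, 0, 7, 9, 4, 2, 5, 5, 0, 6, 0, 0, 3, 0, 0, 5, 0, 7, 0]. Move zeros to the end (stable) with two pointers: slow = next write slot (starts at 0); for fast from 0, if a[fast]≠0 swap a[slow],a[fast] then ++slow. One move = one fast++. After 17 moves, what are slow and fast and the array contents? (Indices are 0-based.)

(s=0,f=0) a[fast]=0 → fast++
(s=0,f=1) a[fast]=0 → fast++
(s=0,f=2) a[fast]=7≠0 swap→a[0]=7 → slow++,fast++
(s=1,f=3) a[fast]=9≠0 swap→a[1]=9 → slow++,fast++
(s=2,f=4) a[fast]=4≠0 swap→a[2]=4 → slow++,fast++
(s=3,f=5) a[fast]=2≠0 swap→a[3]=2 → slow++,fast++
(s=4,f=6) a[fast]=5≠0 swap→a[4]=5 → slow++,fast++
(s=5,f=7) a[fast]=5≠0 swap→a[5]=5 → slow++,fast++
(s=6,f=8) a[fast]=0 → fast++
(s=6,f=9) a[fast]=6≠0 swap→a[6]=6 → slow++,fast++
(s=7,f=10) a[fast]=0 → fast++
(s=7,f=11) a[fast]=0 → fast++
(s=7,f=12) a[fast]=3≠0 swap→a[7]=3 → slow++,fast++
(s=8,f=13) a[fast]=0 → fast++
(s=8,f=14) a[fast]=0 → fast++
(s=8,f=15) a[fast]=5≠0 swap→a[8]=5 → slow++,fast++
(s=9,f=16) a[fast]=0 → fast++

slow=9, fast=17, a=[7, 9, 4, 2, 5, 5, 6, 3, 5, 0, 0, 0, 0, 0, 0, 0, 0, 7, 0]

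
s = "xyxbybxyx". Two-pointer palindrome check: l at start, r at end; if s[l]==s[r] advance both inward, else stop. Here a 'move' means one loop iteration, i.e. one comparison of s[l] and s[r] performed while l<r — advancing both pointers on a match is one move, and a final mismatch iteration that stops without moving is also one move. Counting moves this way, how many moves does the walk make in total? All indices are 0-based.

l=0 r=8: 'x'=='x', l++,r--
l=1 r=7: 'y'=='y', l++,r--
l=2 r=6: 'x'=='x', l++,r--
l=3 r=5: 'b'=='b', l++,r--

4 moves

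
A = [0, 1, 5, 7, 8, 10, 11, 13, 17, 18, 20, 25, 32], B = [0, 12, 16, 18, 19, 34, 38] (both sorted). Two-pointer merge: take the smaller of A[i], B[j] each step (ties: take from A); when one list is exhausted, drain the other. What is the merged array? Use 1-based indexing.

i=1 j=1: A[i]=0<=B[j]=0 take 0, i++
i=2 j=1: A[i]=1>B[j]=0 take 0, j++
i=2 j=2: A[i]=1<=B[j]=12 take 1, i++
i=3 j=2: A[i]=5<=B[j]=12 take 5, i++
i=4 j=2: A[i]=7<=B[j]=12 take 7, i++
i=5 j=2: A[i]=8<=B[j]=12 take 8, i++
i=6 j=2: A[i]=10<=B[j]=12 take 10, i++
i=7 j=2: A[i]=11<=B[j]=12 take 11, i++
i=8 j=2: A[i]=13>B[j]=12 take 12, j++
i=8 j=3: A[i]=13<=B[j]=16 take 13, i++
i=9 j=3: A[i]=17>B[j]=16 take 16, j++
i=9 j=4: A[i]=17<=B[j]=18 take 17, i++
i=10 j=4: A[i]=18<=B[j]=18 take 18, i++
i=11 j=4: A[i]=20>B[j]=18 take 18, j++
i=11 j=5: A[i]=20>B[j]=19 take 19, j++
i=11 j=6: A[i]=20<=B[j]=34 take 20, i++
i=12 j=6: A[i]=25<=B[j]=34 take 25, i++
i=13 j=6: A[i]=32<=B[j]=34 take 32, i++
i=14 j=6: A done, take B[j]=34, j++
i=14 j=7: A done, take B[j]=38, j++

[0, 0, 1, 5, 7, 8, 10, 11, 12, 13, 16, 17, 18, 18, 19, 20, 25, 32, 34, 38]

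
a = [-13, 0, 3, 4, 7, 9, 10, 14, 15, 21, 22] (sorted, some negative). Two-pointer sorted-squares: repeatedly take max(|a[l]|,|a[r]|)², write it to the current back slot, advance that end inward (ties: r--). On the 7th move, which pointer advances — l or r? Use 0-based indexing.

r

[0,10] |-13|<=|22| out[10]=484 → r--
[0,9] |-13|<=|21| out[9]=441 → r--
[0,8] |-13|<=|15| out[8]=225 → r--
[0,7] |-13|<=|14| out[7]=196 → r--
[0,6] |-13|>|10| out[6]=169 → l++
[1,6] |0|<=|10| out[5]=100 → r--
[1,5] |0|<=|9| out[4]=81 → r--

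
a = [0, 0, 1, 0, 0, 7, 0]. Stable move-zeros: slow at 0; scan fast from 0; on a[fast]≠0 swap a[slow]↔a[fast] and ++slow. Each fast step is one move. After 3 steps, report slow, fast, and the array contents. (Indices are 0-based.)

slow=1, fast=3, a=[1, 0, 0, 0, 0, 7, 0]

(s=0,f=0) a[fast]=0 → fast++
(s=0,f=1) a[fast]=0 → fast++
(s=0,f=2) a[fast]=1≠0 swap→a[0]=1 → slow++,fast++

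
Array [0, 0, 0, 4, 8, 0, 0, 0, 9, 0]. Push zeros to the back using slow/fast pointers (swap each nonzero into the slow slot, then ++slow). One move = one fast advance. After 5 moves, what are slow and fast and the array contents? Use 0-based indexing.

(s=0,f=0) a[fast]=0 → fast++
(s=0,f=1) a[fast]=0 → fast++
(s=0,f=2) a[fast]=0 → fast++
(s=0,f=3) a[fast]=4≠0 swap→a[0]=4 → slow++,fast++
(s=1,f=4) a[fast]=8≠0 swap→a[1]=8 → slow++,fast++

slow=2, fast=5, a=[4, 8, 0, 0, 0, 0, 0, 0, 9, 0]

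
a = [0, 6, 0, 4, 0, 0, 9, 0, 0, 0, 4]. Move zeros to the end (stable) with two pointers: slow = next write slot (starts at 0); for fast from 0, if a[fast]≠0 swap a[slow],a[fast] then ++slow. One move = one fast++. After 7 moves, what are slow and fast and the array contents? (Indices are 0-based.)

(s=0,f=0) a[fast]=0 → fast++
(s=0,f=1) a[fast]=6≠0 swap→a[0]=6 → slow++,fast++
(s=1,f=2) a[fast]=0 → fast++
(s=1,f=3) a[fast]=4≠0 swap→a[1]=4 → slow++,fast++
(s=2,f=4) a[fast]=0 → fast++
(s=2,f=5) a[fast]=0 → fast++
(s=2,f=6) a[fast]=9≠0 swap→a[2]=9 → slow++,fast++

slow=3, fast=7, a=[6, 4, 9, 0, 0, 0, 0, 0, 0, 0, 4]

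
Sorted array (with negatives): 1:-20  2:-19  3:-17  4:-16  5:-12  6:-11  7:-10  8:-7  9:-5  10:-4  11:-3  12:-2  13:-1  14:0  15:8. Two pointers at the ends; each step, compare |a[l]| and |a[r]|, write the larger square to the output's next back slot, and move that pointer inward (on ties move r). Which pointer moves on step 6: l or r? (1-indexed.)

l

l=1 r=15: |-20|>|8| out[15]=400, l++
l=2 r=15: |-19|>|8| out[14]=361, l++
l=3 r=15: |-17|>|8| out[13]=289, l++
l=4 r=15: |-16|>|8| out[12]=256, l++
l=5 r=15: |-12|>|8| out[11]=144, l++
l=6 r=15: |-11|>|8| out[10]=121, l++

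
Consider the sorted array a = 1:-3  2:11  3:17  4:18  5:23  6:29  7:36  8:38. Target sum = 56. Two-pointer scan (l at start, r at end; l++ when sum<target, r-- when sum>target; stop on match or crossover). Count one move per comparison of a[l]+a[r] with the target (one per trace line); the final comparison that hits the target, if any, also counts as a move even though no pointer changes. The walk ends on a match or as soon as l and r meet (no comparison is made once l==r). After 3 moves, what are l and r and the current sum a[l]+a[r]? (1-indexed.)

l=4, r=8, sum=56

l=1 r=8: -3+38=35 <56, l++
l=2 r=8: 11+38=49 <56, l++
l=3 r=8: 17+38=55 <56, l++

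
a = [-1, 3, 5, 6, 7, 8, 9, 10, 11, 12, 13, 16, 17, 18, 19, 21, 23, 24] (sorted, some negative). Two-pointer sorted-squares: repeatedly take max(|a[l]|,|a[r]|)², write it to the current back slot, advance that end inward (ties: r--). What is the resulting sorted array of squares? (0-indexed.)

l=0 r=17: |-1|<=|24| out[17]=576, r--
l=0 r=16: |-1|<=|23| out[16]=529, r--
l=0 r=15: |-1|<=|21| out[15]=441, r--
l=0 r=14: |-1|<=|19| out[14]=361, r--
l=0 r=13: |-1|<=|18| out[13]=324, r--
l=0 r=12: |-1|<=|17| out[12]=289, r--
l=0 r=11: |-1|<=|16| out[11]=256, r--
l=0 r=10: |-1|<=|13| out[10]=169, r--
l=0 r=9: |-1|<=|12| out[9]=144, r--
l=0 r=8: |-1|<=|11| out[8]=121, r--
l=0 r=7: |-1|<=|10| out[7]=100, r--
l=0 r=6: |-1|<=|9| out[6]=81, r--
l=0 r=5: |-1|<=|8| out[5]=64, r--
l=0 r=4: |-1|<=|7| out[4]=49, r--
l=0 r=3: |-1|<=|6| out[3]=36, r--
l=0 r=2: |-1|<=|5| out[2]=25, r--
l=0 r=1: |-1|<=|3| out[1]=9, r--
l=0 r=0: |-1|<=|-1| out[0]=1, r--

[1, 9, 25, 36, 49, 64, 81, 100, 121, 144, 169, 256, 289, 324, 361, 441, 529, 576]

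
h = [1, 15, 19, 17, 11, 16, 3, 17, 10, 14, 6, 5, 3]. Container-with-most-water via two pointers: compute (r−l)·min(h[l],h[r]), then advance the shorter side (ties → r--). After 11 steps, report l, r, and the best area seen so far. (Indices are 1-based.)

l=1 r=13: min(1,3)*12=12 best=12 *, l++
l=2 r=13: min(15,3)*11=33 best=33 *, r--
l=2 r=12: min(15,5)*10=50 best=50 *, r--
l=2 r=11: min(15,6)*9=54 best=54 *, r--
l=2 r=10: min(15,14)*8=112 best=112 *, r--
l=2 r=9: min(15,10)*7=70 best=112, r--
l=2 r=8: min(15,17)*6=90 best=112, l++
l=3 r=8: min(19,17)*5=85 best=112, r--
l=3 r=7: min(19,3)*4=12 best=112, r--
l=3 r=6: min(19,16)*3=48 best=112, r--
l=3 r=5: min(19,11)*2=22 best=112, r--

l=3, r=4, best area=112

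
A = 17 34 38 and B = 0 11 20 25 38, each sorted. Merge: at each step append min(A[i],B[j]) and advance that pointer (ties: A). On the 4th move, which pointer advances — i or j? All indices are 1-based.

j

i=1 j=1: A[i]=17>B[j]=0 take 0, j++
i=1 j=2: A[i]=17>B[j]=11 take 11, j++
i=1 j=3: A[i]=17<=B[j]=20 take 17, i++
i=2 j=3: A[i]=34>B[j]=20 take 20, j++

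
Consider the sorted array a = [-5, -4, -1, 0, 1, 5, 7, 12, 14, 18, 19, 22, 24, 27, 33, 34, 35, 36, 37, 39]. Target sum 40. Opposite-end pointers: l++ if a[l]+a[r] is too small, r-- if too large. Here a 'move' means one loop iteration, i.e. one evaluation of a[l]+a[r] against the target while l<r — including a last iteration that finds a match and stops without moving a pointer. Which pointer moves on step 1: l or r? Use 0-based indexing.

l=0 r=19: -5+39=34 <40, l++

l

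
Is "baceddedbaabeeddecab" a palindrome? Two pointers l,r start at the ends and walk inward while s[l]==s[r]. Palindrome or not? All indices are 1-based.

[1,20] 'b'=='b' → l++,r--
[2,19] 'a'=='a' → l++,r--
[3,18] 'c'=='c' → l++,r--
[4,17] 'e'=='e' → l++,r--
[5,16] 'd'=='d' → l++,r--
[6,15] 'd'=='d' → l++,r--
[7,14] 'e'=='e' → l++,r--
[8,13] 'd'!='e' → stop

not a palindrome (mismatch at 8,13)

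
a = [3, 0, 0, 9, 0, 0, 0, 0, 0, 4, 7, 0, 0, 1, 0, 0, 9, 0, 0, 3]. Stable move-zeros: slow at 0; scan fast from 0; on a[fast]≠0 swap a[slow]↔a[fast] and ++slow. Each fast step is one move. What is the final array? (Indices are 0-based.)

[3, 9, 4, 7, 1, 9, 3, 0, 0, 0, 0, 0, 0, 0, 0, 0, 0, 0, 0, 0]

slow=0 fast=0: a[fast]=3≠0 swap→a[0]=3, slow++,fast++
slow=1 fast=1: a[fast]=0, fast++
slow=1 fast=2: a[fast]=0, fast++
slow=1 fast=3: a[fast]=9≠0 swap→a[1]=9, slow++,fast++
slow=2 fast=4: a[fast]=0, fast++
slow=2 fast=5: a[fast]=0, fast++
slow=2 fast=6: a[fast]=0, fast++
slow=2 fast=7: a[fast]=0, fast++
slow=2 fast=8: a[fast]=0, fast++
slow=2 fast=9: a[fast]=4≠0 swap→a[2]=4, slow++,fast++
slow=3 fast=10: a[fast]=7≠0 swap→a[3]=7, slow++,fast++
slow=4 fast=11: a[fast]=0, fast++
slow=4 fast=12: a[fast]=0, fast++
slow=4 fast=13: a[fast]=1≠0 swap→a[4]=1, slow++,fast++
slow=5 fast=14: a[fast]=0, fast++
slow=5 fast=15: a[fast]=0, fast++
slow=5 fast=16: a[fast]=9≠0 swap→a[5]=9, slow++,fast++
slow=6 fast=17: a[fast]=0, fast++
slow=6 fast=18: a[fast]=0, fast++
slow=6 fast=19: a[fast]=3≠0 swap→a[6]=3, slow++,fast++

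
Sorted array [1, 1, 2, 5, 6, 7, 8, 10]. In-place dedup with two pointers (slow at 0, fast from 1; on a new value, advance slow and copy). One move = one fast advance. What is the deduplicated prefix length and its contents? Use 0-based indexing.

slow=0 fast=1: a[fast]=1=a[slow] dup, fast++
slow=0 fast=2: a[fast]=2≠a[slow]=1 write a[1]=2, slow++,fast++
slow=1 fast=3: a[fast]=5≠a[slow]=2 write a[2]=5, slow++,fast++
slow=2 fast=4: a[fast]=6≠a[slow]=5 write a[3]=6, slow++,fast++
slow=3 fast=5: a[fast]=7≠a[slow]=6 write a[4]=7, slow++,fast++
slow=4 fast=6: a[fast]=8≠a[slow]=7 write a[5]=8, slow++,fast++
slow=5 fast=7: a[fast]=10≠a[slow]=8 write a[6]=10, slow++,fast++

length 7; prefix = [1, 2, 5, 6, 7, 8, 10]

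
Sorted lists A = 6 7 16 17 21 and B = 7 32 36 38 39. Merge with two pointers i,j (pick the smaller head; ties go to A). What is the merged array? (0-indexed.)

[6, 7, 7, 16, 17, 21, 32, 36, 38, 39]

i=0 j=0: A[i]=6<=B[j]=7 take 6, i++
i=1 j=0: A[i]=7<=B[j]=7 take 7, i++
i=2 j=0: A[i]=16>B[j]=7 take 7, j++
i=2 j=1: A[i]=16<=B[j]=32 take 16, i++
i=3 j=1: A[i]=17<=B[j]=32 take 17, i++
i=4 j=1: A[i]=21<=B[j]=32 take 21, i++
i=5 j=1: A done, take B[j]=32, j++
i=5 j=2: A done, take B[j]=36, j++
i=5 j=3: A done, take B[j]=38, j++
i=5 j=4: A done, take B[j]=39, j++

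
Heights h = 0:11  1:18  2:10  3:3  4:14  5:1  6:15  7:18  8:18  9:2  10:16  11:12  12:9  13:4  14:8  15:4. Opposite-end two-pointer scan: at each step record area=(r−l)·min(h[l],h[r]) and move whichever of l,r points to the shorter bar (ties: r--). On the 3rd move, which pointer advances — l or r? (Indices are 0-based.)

[0,15] min(11,4)*15=60 best=60 * → r--
[0,14] min(11,8)*14=112 best=112 * → r--
[0,13] min(11,4)*13=52 best=112 → r--

r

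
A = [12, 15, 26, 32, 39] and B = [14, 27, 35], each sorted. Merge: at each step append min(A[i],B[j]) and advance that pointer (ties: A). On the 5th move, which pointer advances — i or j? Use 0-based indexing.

i=0 j=0: A[i]=12<=B[j]=14 take 12, i++
i=1 j=0: A[i]=15>B[j]=14 take 14, j++
i=1 j=1: A[i]=15<=B[j]=27 take 15, i++
i=2 j=1: A[i]=26<=B[j]=27 take 26, i++
i=3 j=1: A[i]=32>B[j]=27 take 27, j++

j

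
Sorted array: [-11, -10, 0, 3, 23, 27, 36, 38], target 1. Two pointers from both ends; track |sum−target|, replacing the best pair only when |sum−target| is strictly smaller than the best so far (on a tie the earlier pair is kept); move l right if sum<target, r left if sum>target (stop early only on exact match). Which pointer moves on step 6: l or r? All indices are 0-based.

[0,7] -11+38=27 d=26 * → r--
[0,6] -11+36=25 d=24 * → r--
[0,5] -11+27=16 d=15 * → r--
[0,4] -11+23=12 d=11 * → r--
[0,3] -11+3=-8 d=9 * → l++
[1,3] -10+3=-7 d=8 * → l++

l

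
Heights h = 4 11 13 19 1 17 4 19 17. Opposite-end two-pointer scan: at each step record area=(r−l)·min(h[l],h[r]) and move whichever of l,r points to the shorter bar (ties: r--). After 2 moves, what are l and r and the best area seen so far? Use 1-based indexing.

l=3, r=9, best area=77

l=1 r=9: min(4,17)*8=32 best=32 *, l++
l=2 r=9: min(11,17)*7=77 best=77 *, l++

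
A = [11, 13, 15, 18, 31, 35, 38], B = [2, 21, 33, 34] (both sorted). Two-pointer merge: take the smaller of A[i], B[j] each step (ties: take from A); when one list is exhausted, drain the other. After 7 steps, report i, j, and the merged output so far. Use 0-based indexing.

i=5, j=2, merged so far=[2, 11, 13, 15, 18, 21, 31]

[i=0,j=0] A[i]=11>B[j]=2 take 2 → j++
[i=0,j=1] A[i]=11<=B[j]=21 take 11 → i++
[i=1,j=1] A[i]=13<=B[j]=21 take 13 → i++
[i=2,j=1] A[i]=15<=B[j]=21 take 15 → i++
[i=3,j=1] A[i]=18<=B[j]=21 take 18 → i++
[i=4,j=1] A[i]=31>B[j]=21 take 21 → j++
[i=4,j=2] A[i]=31<=B[j]=33 take 31 → i++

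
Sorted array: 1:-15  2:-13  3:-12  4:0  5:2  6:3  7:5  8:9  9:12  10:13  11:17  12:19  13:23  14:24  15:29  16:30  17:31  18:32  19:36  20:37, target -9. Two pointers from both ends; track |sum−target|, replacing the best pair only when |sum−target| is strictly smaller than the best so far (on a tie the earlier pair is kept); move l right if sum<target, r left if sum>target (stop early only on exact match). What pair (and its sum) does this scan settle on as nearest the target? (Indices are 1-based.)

l=1 r=20: -15+37=22 d=31 *, r--
l=1 r=19: -15+36=21 d=30 *, r--
l=1 r=18: -15+32=17 d=26 *, r--
l=1 r=17: -15+31=16 d=25 *, r--
l=1 r=16: -15+30=15 d=24 *, r--
l=1 r=15: -15+29=14 d=23 *, r--
l=1 r=14: -15+24=9 d=18 *, r--
l=1 r=13: -15+23=8 d=17 *, r--
l=1 r=12: -15+19=4 d=13 *, r--
l=1 r=11: -15+17=2 d=11 *, r--
l=1 r=10: -15+13=-2 d=7 *, r--
l=1 r=9: -15+12=-3 d=6 *, r--
l=1 r=8: -15+9=-6 d=3 *, r--
l=1 r=7: -15+5=-10 d=1 *, l++
l=2 r=7: -13+5=-8 d=1, r--
l=2 r=6: -13+3=-10 d=1, l++
l=3 r=6: -12+3=-9 d=0 *, stop

pair (-12, 3) with sum -9 (|Δ|=0)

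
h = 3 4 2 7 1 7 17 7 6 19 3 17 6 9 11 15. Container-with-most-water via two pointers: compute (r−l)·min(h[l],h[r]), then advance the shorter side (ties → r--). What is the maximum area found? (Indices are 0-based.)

max area = 135

l=0 r=15: min(3,15)*15=45 best=45 *, l++
l=1 r=15: min(4,15)*14=56 best=56 *, l++
l=2 r=15: min(2,15)*13=26 best=56, l++
l=3 r=15: min(7,15)*12=84 best=84 *, l++
l=4 r=15: min(1,15)*11=11 best=84, l++
l=5 r=15: min(7,15)*10=70 best=84, l++
l=6 r=15: min(17,15)*9=135 best=135 *, r--
l=6 r=14: min(17,11)*8=88 best=135, r--
l=6 r=13: min(17,9)*7=63 best=135, r--
l=6 r=12: min(17,6)*6=36 best=135, r--
l=6 r=11: min(17,17)*5=85 best=135, r--
l=6 r=10: min(17,3)*4=12 best=135, r--
l=6 r=9: min(17,19)*3=51 best=135, l++
l=7 r=9: min(7,19)*2=14 best=135, l++
l=8 r=9: min(6,19)*1=6 best=135, l++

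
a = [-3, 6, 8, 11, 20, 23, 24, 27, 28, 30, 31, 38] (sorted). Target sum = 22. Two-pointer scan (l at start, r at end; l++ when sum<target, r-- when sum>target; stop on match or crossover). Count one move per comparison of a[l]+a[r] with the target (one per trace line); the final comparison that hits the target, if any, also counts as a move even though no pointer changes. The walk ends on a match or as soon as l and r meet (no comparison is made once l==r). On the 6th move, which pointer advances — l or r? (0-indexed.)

l

l=0 r=11: -3+38=35 >22, r--
l=0 r=10: -3+31=28 >22, r--
l=0 r=9: -3+30=27 >22, r--
l=0 r=8: -3+28=25 >22, r--
l=0 r=7: -3+27=24 >22, r--
l=0 r=6: -3+24=21 <22, l++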